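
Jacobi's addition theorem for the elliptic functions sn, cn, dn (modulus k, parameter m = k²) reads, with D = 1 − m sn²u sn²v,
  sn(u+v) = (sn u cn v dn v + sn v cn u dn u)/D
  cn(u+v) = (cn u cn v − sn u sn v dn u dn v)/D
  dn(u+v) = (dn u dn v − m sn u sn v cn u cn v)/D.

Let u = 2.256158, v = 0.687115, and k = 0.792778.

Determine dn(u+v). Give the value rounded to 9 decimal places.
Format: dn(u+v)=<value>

sn u = 0.9858108897081318, cn u = -0.1678597323149946, dn u = 0.6238686818384381
sn v = 0.6103412647697398, cn v = 0.7921385866875028, dn v = 0.8751425819134591
m = k² = 0.628496957284
D = 1 − m·sn²u·sn²v = 0.7724714659854765
dn(u+v) = (dn u·dn v − m·sn u·sn v·cn u·cn v)/D = 0.5962565903526193/0.7724714659854765 = 0.7718817025713022

dn(u+v)=0.771881703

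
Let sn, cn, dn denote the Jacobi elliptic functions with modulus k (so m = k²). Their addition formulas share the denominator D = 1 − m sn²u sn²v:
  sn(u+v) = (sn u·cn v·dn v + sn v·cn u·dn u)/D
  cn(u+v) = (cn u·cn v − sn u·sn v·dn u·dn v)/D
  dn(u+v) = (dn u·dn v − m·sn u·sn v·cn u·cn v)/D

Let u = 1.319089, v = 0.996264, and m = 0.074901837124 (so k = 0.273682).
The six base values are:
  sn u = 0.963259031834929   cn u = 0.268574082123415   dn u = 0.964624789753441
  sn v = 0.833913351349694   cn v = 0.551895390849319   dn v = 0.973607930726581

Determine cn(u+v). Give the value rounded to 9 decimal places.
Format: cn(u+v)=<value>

m = k² = 0.074901837124
D = 1 − m·sn²u·sn²v = 0.9516695872947139
cn(u+v) = (cn u·cn v − sn u·sn v·dn u·dn v)/D = -0.606183641908075/0.9516695872947139 = -0.6369685970855255

cn(u+v)=-0.636968597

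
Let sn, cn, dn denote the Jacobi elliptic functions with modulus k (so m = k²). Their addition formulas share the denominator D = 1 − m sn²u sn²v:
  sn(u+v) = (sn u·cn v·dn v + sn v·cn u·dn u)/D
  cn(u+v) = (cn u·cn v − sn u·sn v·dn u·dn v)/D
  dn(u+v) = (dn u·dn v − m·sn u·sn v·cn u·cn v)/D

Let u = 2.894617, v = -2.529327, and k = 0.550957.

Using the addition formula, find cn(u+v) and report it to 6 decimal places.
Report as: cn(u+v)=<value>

cn(u+v)=0.934874

sn u = 0.5054878505977416, cn u = -0.8628337226245132, dn u = 0.960435628853816
sn v = -0.7650899841834883, cn v = -0.6439233775086206, dn v = 0.9068136747533752
m = k² = 0.303553615849
D = 1 − m·sn²u·sn²v = 0.9545972783482462
cn(u+v) = (cn u·cn v − sn u·sn v·dn u·dn v)/D = 0.8924278713433404/0.9545972783482462 = 0.9348736808547386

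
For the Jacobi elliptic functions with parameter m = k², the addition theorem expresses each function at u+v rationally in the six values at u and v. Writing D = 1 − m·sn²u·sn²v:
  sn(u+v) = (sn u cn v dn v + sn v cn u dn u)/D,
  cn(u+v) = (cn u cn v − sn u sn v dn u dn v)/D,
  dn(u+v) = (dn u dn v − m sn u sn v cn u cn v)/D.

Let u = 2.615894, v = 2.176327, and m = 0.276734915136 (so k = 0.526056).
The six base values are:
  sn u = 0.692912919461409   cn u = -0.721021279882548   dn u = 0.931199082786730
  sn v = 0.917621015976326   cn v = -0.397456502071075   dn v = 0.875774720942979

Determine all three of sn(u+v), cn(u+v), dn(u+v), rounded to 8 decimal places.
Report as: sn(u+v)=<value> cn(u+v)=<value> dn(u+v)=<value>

sn(u+v)=-0.96529024 cn(u+v)=-0.26117953 dn(u+v)=0.86147692

m = k² = 0.276734915136
D = 1 − m·sn²u·sn²v = 0.8881211541411132
sn(u+v) = (sn u·cn v·dn v + sn v·cn u·dn u)/D = -0.8572946844463555/0.8881211541411132 = -0.9652902427208037
cn(u+v) = (cn u·cn v − sn u·sn v·dn u·dn v)/D = -0.2319590663306066/0.8881211541411132 = -0.2611795307982842
dn(u+v) = (dn u·dn v − m·sn u·sn v·cn u·cn v)/D = 0.7650958782494357/0.8881211541411132 = 0.8614769220189862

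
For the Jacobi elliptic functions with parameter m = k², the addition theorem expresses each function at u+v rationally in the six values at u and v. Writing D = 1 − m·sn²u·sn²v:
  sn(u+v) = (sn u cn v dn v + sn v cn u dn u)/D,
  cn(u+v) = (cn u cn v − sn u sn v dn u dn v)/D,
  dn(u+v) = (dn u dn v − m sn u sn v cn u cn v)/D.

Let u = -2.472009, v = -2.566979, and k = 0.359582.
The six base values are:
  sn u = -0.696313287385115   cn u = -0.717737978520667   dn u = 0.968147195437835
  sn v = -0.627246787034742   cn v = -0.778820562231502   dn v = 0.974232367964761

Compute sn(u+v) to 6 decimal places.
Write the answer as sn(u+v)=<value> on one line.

sn(u+v)=0.988571

m = k² = 0.129299214724
D = 1 − m·sn²u·sn²v = 0.9753349418660055
sn(u+v) = (sn u·cn v·dn v + sn v·cn u·dn u)/D = 0.9641879843490151/0.9753349418660055 = 0.9885711492139674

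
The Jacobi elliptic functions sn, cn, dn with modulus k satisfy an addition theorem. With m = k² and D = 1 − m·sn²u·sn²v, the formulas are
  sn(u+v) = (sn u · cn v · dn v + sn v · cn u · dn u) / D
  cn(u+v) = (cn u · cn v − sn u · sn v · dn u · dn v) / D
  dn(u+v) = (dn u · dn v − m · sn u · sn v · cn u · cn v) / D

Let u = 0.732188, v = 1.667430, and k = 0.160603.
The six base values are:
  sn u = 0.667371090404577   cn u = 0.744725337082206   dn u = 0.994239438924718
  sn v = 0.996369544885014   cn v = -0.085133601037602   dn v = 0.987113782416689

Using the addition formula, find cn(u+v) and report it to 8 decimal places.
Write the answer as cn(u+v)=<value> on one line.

cn(u+v)=-0.72425954

m = k² = 0.025793323609
D = 1 − m·sn²u·sn²v = 0.9885953233871417
cn(u+v) = (cn u·cn v − sn u·sn v·dn u·dn v)/D = -0.7159995972213665/0.9885953233871417 = -0.7242595430941316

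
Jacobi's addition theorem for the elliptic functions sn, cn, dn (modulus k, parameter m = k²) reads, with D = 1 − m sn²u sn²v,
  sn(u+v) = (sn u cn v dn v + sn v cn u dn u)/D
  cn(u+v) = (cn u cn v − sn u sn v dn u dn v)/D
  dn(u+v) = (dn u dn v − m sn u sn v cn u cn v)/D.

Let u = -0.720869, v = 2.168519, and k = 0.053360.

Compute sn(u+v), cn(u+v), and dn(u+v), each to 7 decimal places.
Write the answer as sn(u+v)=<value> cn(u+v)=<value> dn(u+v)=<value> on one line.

sn(u+v)=0.9923107 cn(u+v)=0.1237719 dn(u+v)=0.9985972

sn u = -0.6599174068924061, cn u = 0.7513381502894702, dn u = 0.9993798232156741
sn v = 0.8276737204553742, cn v = -0.5612095976260198, dn v = 0.999024264944658
m = k² = 0.0028472896
D = 1 − m·sn²u·sn²v = 0.9991505669744749
sn(u+v) = (sn u·cn v·dn v + sn v·cn u·dn u)/D = 0.9914677942488578/0.9991505669744749 = 0.9923106957253888
cn(u+v) = (cn u·cn v − sn u·sn v·dn u·dn v)/D = 0.1236667637351249/0.9991505669744749 = 0.1237718996743402
dn(u+v) = (dn u·dn v − m·sn u·sn v·cn u·cn v)/D = 0.9977489393270752/0.9991505669744749 = 0.9985971807516019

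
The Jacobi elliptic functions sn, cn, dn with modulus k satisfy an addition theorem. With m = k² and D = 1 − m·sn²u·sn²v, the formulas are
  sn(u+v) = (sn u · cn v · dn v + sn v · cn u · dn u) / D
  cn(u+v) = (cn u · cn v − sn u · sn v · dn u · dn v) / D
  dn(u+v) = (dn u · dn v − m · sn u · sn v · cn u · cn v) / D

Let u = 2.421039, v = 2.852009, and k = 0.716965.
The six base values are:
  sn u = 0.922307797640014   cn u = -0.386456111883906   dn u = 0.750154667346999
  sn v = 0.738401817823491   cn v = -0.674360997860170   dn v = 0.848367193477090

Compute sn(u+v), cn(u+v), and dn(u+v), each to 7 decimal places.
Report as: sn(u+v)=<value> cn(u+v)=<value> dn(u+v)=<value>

sn(u+v)=-0.9739181 cn(u+v)=-0.2268997 dn(u+v)=0.7158392

m = k² = 0.514038811225
D = 1 − m·sn²u·sn²v = 0.7615852141431085
sn(u+v) = (sn u·cn v·dn v + sn v·cn u·dn u)/D = -0.7417216491675753/0.7615852141431085 = -0.9739181320663079
cn(u+v) = (cn u·cn v − sn u·sn v·dn u·dn v)/D = -0.1728034535463244/0.7615852141431085 = -0.2268996959726336
dn(u+v) = (dn u·dn v − m·sn u·sn v·cn u·cn v)/D = 0.5451725138680631/0.7615852141431085 = 0.7158391520001601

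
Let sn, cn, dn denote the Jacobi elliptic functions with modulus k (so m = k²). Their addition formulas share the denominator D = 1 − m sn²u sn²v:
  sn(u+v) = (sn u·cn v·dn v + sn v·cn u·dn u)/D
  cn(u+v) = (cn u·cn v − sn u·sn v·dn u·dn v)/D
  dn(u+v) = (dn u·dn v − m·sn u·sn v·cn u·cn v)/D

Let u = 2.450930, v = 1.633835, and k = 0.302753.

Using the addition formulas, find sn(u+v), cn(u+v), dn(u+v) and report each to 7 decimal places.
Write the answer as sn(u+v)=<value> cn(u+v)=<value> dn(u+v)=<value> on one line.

sn(u+v)=-0.7569691 cn(u+v)=-0.6534507 dn(u+v)=0.9733853

sn u = 0.6892902302894529, cn u = -0.7244853196770194, dn u = 0.9779829764410749
sn v = 0.9997147598754785, cn v = -0.0238830250829844, dn v = 0.9530964816841894
m = k² = 0.091659379009
D = 1 − m·sn²u·sn²v = 0.956475542679539
sn(u+v) = (sn u·cn v·dn v + sn v·cn u·dn u)/D = -0.7240224012989292/0.956475542679539 = -0.7569690692462465
cn(u+v) = (cn u·cn v − sn u·sn v·dn u·dn v)/D = -0.6250096208551121/0.956475542679539 = -0.6534507083204296
dn(u+v) = (dn u·dn v − m·sn u·sn v·cn u·cn v)/D = 0.9310192500072236/0.956475542679539 = 0.9733853177249046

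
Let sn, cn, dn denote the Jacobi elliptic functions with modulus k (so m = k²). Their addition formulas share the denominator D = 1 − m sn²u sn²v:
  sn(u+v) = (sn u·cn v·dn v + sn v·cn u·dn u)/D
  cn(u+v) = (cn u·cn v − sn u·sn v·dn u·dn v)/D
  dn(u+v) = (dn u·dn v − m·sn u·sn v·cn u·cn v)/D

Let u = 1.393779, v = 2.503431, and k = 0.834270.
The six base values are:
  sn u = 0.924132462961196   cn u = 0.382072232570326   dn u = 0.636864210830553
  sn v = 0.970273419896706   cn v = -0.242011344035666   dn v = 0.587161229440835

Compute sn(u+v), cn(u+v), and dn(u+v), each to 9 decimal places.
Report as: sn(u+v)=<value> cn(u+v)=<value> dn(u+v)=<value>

m = k² = 0.6960064329
D = 1 − m·sn²u·sn²v = 0.4404099612031058
sn(u+v) = (sn u·cn v·dn v + sn v·cn u·dn u)/D = 0.1047758920065078/0.4404099612031058 = 0.2379053637212984
cn(u+v) = (cn u·cn v − sn u·sn v·dn u·dn v)/D = -0.4277650597946982/0.4404099612031058 = -0.9712883392240621
dn(u+v) = (dn u·dn v − m·sn u·sn v·cn u·cn v)/D = 0.4316482178519639/0.4404099612031058 = 0.9801054832474574

sn(u+v)=0.237905364 cn(u+v)=-0.971288339 dn(u+v)=0.980105483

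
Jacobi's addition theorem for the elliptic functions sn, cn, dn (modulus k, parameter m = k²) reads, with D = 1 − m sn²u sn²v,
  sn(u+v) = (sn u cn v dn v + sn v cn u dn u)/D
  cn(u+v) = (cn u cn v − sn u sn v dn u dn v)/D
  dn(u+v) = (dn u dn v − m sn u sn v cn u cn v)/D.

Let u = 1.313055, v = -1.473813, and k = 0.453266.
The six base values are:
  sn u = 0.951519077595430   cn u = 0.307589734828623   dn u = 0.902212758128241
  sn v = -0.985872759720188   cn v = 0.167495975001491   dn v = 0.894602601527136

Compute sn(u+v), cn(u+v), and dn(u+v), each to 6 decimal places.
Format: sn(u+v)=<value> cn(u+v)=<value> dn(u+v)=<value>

sn(u+v)=-0.159927 cn(u+v)=0.987129 dn(u+v)=0.997369

m = k² = 0.205450066756
D = 1 − m·sn²u·sn²v = 0.8192064131951561
sn(u+v) = (sn u·cn v·dn v + sn v·cn u·dn u)/D = -0.1310130726767022/0.8192064131951561 = -0.1599268152280584
cn(u+v) = (cn u·cn v − sn u·sn v·dn u·dn v)/D = 0.8086623041838181/0.8192064131951561 = 0.9871288739425114
dn(u+v) = (dn u·dn v − m·sn u·sn v·cn u·cn v)/D = 0.8170512316338553/0.8192064131951561 = 0.9973691837288054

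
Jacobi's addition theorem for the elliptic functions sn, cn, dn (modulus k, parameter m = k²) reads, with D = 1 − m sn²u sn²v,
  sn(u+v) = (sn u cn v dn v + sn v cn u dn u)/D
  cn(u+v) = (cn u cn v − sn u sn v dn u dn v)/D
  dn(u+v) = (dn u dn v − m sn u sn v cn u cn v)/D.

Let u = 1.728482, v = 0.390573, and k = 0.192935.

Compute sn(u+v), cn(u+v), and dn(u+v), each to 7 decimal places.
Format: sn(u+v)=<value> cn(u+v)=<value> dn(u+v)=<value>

sn u = 0.9902035482870391, cn u = -0.1396314182401562, dn u = 0.9815812946135152
sn v = 0.3803868596668338, cn v = 0.9248274633642777, dn v = 0.9973033224086652
m = k² = 0.037223914225
D = 1 − m·sn²u·sn²v = 0.9947189289887248
sn(u+v) = (sn u·cn v·dn v + sn v·cn u·dn u)/D = 0.8611622398787566/0.9947189289887248 = 0.8657342438976729
cn(u+v) = (cn u·cn v − sn u·sn v·dn u·dn v)/D = -0.497860767981851/0.9947189289887248 = -0.5005039649622414
dn(u+v) = (dn u·dn v − m·sn u·sn v·cn u·cn v)/D = 0.9807448587085988/0.9947189289887248 = 0.9859517398604924

sn(u+v)=0.8657342 cn(u+v)=-0.5005040 dn(u+v)=0.9859517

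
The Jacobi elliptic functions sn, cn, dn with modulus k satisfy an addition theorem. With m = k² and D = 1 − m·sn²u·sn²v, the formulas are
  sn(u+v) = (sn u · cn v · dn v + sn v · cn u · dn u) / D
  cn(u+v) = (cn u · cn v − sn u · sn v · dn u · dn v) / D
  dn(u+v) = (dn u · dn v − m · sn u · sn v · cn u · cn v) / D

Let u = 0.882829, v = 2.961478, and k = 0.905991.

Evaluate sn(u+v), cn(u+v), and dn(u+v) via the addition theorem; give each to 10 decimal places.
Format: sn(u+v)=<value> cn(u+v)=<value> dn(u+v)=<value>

sn(u+v)=0.6560369026 cn(u+v)=-0.7547288138 dn(u+v)=0.8041964902

sn u = 0.7197484217715933, cn u = 0.6942349813696373, dn u = 0.7581453555871315
sn v = 0.9573439216235846, cn v = -0.2889508880941118, dn v = 0.4977074352004844
m = k² = 0.820819692081
D = 1 − m·sn²u·sn²v = 0.6102867445449918
sn(u+v) = (sn u·cn v·dn v + sn v·cn u·dn u)/D = 0.4003706256042216/0.6102867445449918 = 0.6560369026247223
cn(u+v) = (cn u·cn v − sn u·sn v·dn u·dn v)/D = -0.4606009907942104/0.6102867445449918 = -0.754728813809676
dn(u+v) = (dn u·dn v − m·sn u·sn v·cn u·cn v)/D = 0.4907904579842229/0.6102867445449918 = 0.8041964902091048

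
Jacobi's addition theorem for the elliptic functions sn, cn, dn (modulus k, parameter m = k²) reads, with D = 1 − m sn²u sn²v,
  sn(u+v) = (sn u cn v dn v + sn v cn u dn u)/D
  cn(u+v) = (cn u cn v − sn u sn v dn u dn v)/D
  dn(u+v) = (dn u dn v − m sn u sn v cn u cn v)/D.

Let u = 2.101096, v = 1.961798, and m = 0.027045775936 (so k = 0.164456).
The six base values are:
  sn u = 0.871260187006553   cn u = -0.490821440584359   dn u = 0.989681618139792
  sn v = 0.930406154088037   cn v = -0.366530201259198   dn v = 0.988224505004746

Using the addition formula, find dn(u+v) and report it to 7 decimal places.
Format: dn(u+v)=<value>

dn(u+v)=0.9917083

m = k² = 0.027045775936
D = 1 − m·sn²u·sn²v = 0.9822278351718371
dn(u+v) = (dn u·dn v − m·sn u·sn v·cn u·cn v)/D = 0.9740834794055401/0.9822278351718371 = 0.9917082824629254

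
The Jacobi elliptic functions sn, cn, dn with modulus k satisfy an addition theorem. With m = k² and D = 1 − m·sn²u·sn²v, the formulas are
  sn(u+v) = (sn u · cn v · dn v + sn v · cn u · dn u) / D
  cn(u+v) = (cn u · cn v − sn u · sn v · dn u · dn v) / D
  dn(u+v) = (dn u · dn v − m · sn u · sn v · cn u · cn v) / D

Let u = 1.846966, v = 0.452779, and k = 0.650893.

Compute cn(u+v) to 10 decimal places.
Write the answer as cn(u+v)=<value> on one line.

cn(u+v)=-0.3806277632

sn u = 0.9992003538024333, cn u = -0.03998315846818653, dn u = 0.7596154228148137
sn v = 0.4318211820858555, cn v = 0.9019592378272837, dn v = 0.9596874496420361
m = k² = 0.423661697449
D = 1 − m·sn²u·sn²v = 0.9211262945827626
cn(u+v) = (cn u·cn v − sn u·sn v·dn u·dn v)/D = -0.3506062411493644/0.9211262945827626 = -0.3806277632191322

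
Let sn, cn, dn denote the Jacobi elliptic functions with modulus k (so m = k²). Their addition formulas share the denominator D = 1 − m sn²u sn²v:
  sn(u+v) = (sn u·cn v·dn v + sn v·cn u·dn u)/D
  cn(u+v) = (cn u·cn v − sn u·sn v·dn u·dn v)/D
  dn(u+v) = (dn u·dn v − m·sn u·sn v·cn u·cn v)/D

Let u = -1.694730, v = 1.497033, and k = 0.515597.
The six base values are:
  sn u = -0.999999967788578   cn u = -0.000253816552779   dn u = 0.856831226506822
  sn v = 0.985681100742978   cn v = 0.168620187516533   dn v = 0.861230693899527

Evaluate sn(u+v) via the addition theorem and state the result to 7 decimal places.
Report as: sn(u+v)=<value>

m = k² = 0.265840266409
D = 1 − m·sn²u·sn²v = 0.7417183247539013
sn(u+v) = (sn u·cn v·dn v + sn v·cn u·dn u)/D = -0.1454352403259551/0.7417183247539013 = -0.1960788017125098

sn(u+v)=-0.1960788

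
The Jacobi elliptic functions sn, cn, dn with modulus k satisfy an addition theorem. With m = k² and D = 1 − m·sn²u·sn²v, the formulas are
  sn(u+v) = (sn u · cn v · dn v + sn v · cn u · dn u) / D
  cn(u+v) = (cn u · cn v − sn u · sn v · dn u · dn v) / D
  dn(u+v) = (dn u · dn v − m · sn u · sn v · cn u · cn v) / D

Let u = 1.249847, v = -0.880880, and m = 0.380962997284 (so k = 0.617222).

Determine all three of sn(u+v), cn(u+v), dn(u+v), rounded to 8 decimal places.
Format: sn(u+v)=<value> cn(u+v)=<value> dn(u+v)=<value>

sn u = 0.9164908651518643, cn u = 0.4000556137503725, dn u = 0.824625995760831
sn v = -0.7472866310821356, cn v = 0.6645018367212481, dn v = 0.8872745059847043
m = k² = 0.380962997284
D = 1 − m·sn²u·sn²v = 0.821304546984319
sn(u+v) = (sn u·cn v·dn v + sn v·cn u·dn u)/D = 0.2938318616571042/0.821304546984319 = 0.357762370531128
cn(u+v) = (cn u·cn v − sn u·sn v·dn u·dn v)/D = 0.7669445846814735/0.821304546984319 = 0.9338126612077756
dn(u+v) = (dn u·dn v − m·sn u·sn v·cn u·cn v)/D = 0.8010305203500415/0.821304546984319 = 0.9753148491522176

sn(u+v)=0.35776237 cn(u+v)=0.93381266 dn(u+v)=0.97531485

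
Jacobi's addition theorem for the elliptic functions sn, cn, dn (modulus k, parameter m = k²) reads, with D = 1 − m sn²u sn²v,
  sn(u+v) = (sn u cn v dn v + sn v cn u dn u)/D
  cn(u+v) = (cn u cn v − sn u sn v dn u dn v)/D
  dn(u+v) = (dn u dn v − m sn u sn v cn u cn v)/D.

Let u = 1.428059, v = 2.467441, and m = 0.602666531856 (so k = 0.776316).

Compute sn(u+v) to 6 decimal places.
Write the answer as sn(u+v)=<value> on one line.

sn u = 0.9429036905736504, cn u = 0.333065504522143, dn u = 0.681314062469083
sn v = 0.9450187719598228, cn v = -0.3270160862152633, dn v = 0.6795456851224872
m = k² = 0.602666531856
D = 1 − m·sn²u·sn²v = 0.5214882390708585
sn(u+v) = (sn u·cn v·dn v + sn v·cn u·dn u)/D = 0.004911456937374624/0.5214882390708585 = 0.009418154752876925

sn(u+v)=0.009418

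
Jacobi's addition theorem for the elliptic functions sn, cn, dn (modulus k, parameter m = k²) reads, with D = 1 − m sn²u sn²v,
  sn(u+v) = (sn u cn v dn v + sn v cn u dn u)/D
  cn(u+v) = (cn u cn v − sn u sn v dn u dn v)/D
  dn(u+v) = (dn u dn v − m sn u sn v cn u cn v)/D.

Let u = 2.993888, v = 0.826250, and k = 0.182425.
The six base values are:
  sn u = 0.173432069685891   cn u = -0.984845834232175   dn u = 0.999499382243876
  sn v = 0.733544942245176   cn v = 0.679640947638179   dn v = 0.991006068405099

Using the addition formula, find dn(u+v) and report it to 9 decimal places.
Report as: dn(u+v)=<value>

dn(u+v)=0.993879097

m = k² = 0.033278880625
D = 1 − m·sn²u·sn²v = 0.9994613818578253
dn(u+v) = (dn u·dn v − m·sn u·sn v·cn u·cn v)/D = 0.9933437755959951/0.9994613818578253 = 0.9938790969087184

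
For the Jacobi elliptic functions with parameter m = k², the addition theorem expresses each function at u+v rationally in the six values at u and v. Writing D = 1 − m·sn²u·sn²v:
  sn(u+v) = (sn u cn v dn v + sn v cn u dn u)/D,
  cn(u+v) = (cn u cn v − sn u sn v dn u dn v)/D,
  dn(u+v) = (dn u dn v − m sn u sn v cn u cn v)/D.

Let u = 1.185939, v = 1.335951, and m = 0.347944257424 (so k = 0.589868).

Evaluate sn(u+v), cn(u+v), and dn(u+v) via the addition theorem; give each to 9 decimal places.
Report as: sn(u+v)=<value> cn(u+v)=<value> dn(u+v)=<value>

sn u = 0.8970820011579689, cn u = 0.4418641003729698, dn u = 0.8485220860602571
sn v = 0.9454476453803487, cn v = 0.3257740779201968, dn v = 0.8300497765990125
m = k² = 0.347944257424
D = 1 − m·sn²u·sn²v = 0.7497068703743766
sn(u+v) = (sn u·cn v·dn v + sn v·cn u·dn u)/D = 0.5970568331473919/0.7497068703743766 = 0.7963870370418817
cn(u+v) = (cn u·cn v − sn u·sn v·dn u·dn v)/D = -0.4534131994974891/0.7497068703743766 = -0.6047873074326647
dn(u+v) = (dn u·dn v − m·sn u·sn v·cn u·cn v)/D = 0.6618355645070259/0.7497068703743766 = 0.8827924495030025

sn(u+v)=0.796387037 cn(u+v)=-0.604787307 dn(u+v)=0.882792450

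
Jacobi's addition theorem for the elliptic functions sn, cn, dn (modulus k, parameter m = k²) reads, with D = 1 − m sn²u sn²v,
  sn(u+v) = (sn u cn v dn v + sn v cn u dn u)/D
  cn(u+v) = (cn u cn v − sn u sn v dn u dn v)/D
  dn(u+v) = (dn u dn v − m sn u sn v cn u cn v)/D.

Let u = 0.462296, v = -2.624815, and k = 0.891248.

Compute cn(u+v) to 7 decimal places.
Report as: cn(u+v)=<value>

sn u = 0.4348318508938079, cn u = 0.9005116664698272, dn u = 0.9218516201804447
sn v = -0.9845901248398416, cn v = -0.1748779176107295, dn v = 0.479551056339105
m = k² = 0.794322997504
D = 1 − m·sn²u·sn²v = 0.8544035506464428
cn(u+v) = (cn u·cn v − sn u·sn v·dn u·dn v)/D = 0.03178643650719149/0.8544035506464428 = 0.0372030716435364

cn(u+v)=0.0372031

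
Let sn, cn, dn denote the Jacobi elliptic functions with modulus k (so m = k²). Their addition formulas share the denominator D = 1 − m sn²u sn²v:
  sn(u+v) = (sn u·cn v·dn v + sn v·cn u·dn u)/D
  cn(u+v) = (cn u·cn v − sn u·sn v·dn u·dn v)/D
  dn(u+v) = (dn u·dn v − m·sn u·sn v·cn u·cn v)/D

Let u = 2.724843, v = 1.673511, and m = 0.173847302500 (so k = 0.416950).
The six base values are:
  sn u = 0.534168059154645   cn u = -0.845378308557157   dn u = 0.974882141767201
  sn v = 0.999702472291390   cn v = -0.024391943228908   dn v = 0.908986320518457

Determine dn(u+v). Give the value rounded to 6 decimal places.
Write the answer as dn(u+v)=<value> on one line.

m = k² = 0.1738473025
D = 1 − m·sn²u·sn²v = 0.9504247035561617
dn(u+v) = (dn u·dn v − m·sn u·sn v·cn u·cn v)/D = 0.88424021273807/0.9504247035561617 = 0.9303632464829121

dn(u+v)=0.930363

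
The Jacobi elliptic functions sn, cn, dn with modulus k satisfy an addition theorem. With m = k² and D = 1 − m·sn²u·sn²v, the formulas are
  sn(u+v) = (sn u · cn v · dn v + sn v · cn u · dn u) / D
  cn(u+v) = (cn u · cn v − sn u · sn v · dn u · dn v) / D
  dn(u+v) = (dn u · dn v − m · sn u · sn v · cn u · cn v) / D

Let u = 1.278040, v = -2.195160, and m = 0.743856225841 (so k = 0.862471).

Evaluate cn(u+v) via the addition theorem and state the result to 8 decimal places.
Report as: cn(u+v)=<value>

sn u = 0.8872452993718725, cn u = 0.4612979283960815, dn u = 0.6437648942038581
sn v = -0.9996858815031925, cn v = -0.0250626878683222, dn v = 0.5065678816914772
m = k² = 0.743856225841
D = 1 − m·sn²u·sn²v = 0.4148010559326662
cn(u+v) = (cn u·cn v − sn u·sn v·dn u·dn v)/D = 0.2776878604985406/0.4148010559326662 = 0.6694482970255916

cn(u+v)=0.66944830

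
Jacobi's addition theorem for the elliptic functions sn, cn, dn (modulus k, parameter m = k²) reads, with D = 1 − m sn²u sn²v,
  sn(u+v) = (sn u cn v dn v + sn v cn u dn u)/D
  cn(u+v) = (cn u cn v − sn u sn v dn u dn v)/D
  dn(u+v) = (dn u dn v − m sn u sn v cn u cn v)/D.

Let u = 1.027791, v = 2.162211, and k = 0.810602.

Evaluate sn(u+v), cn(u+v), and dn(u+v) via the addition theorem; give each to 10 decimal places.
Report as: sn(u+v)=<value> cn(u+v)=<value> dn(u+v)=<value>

sn(u+v)=0.7080853138 cn(u+v)=-0.7061268925 dn(u+v)=0.8188725620

sn u = 0.8031075790050489, cn u = 0.5958340511792266, dn u = 0.7590772069404199
sn v = 0.9963463593025325, cn v = -0.08540452156993059, dn v = 0.5896753874454416
m = k² = 0.657075602404
D = 1 − m·sn²u·sn²v = 0.5792893876917647
sn(u+v) = (sn u·cn v·dn v + sn v·cn u·dn u)/D = 0.4101863078764412/0.5792893876917647 = 0.7080853138202111
cn(u+v) = (cn u·cn v − sn u·sn v·dn u·dn v)/D = -0.4090518152055961/0.5792893876917647 = -0.7061268925286256
dn(u+v) = (dn u·dn v − m·sn u·sn v·cn u·cn v)/D = 0.4743641850576027/0.5792893876917647 = 0.818872562032861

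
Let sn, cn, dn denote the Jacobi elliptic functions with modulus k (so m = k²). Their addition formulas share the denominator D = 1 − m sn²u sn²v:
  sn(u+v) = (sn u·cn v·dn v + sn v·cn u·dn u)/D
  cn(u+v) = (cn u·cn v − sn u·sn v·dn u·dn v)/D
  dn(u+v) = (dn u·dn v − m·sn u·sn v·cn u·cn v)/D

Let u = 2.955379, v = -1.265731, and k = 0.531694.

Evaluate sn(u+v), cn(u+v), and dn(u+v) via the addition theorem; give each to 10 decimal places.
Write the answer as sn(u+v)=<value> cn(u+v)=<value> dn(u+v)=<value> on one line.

sn u = 0.4333948802833776, cn u = -0.9012041265685354, dn u = 0.973088085260022
sn v = -0.9307342188321882, cn v = 0.3656963411012426, dn v = 0.8689694127183122
m = k² = 0.282698509636
D = 1 − m·sn²u·sn²v = 0.9540016308006235
sn(u+v) = (sn u·cn v·dn v + sn v·cn u·dn u)/D = 0.9539320654189199/0.9540016308006235 = 0.9999270804373308
cn(u+v) = (cn u·cn v − sn u·sn v·dn u·dn v)/D = 0.01152068295904427/0.9540016308006235 = 0.01207616694467892
dn(u+v) = (dn u·dn v − m·sn u·sn v·cn u·cn v)/D = 0.8080020523605691/0.9540016308006235 = 0.8469608712120044

sn(u+v)=0.9999270804 cn(u+v)=0.0120761669 dn(u+v)=0.8469608712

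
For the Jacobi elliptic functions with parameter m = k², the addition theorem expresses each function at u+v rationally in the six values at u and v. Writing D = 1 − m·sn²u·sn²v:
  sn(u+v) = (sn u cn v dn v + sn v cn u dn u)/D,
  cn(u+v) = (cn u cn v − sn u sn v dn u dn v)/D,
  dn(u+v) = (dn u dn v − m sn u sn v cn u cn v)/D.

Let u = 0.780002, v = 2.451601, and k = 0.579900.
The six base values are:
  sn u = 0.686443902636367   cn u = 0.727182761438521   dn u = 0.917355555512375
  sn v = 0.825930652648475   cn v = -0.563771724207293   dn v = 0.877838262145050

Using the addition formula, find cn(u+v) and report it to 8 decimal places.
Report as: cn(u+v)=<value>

cn(u+v)=-0.97154708

m = k² = 0.33628401
D = 1 − m·sn²u·sn²v = 0.8919055267273554
cn(u+v) = (cn u·cn v − sn u·sn v·dn u·dn v)/D = -0.8665282102712174/0.8919055267273554 = -0.9715470801607718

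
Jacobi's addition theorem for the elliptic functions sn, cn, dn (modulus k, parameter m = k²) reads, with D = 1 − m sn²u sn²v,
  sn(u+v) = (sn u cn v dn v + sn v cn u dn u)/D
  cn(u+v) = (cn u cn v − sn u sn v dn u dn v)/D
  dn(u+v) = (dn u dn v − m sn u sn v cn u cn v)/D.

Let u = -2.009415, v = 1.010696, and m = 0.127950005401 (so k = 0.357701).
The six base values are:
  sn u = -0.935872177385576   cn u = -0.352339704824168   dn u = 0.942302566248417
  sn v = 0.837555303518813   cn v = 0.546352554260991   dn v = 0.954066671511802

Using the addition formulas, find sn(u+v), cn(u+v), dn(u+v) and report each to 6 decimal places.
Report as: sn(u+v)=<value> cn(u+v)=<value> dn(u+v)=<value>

sn(u+v)=-0.831255 cn(u+v)=0.555891 dn(u+v)=0.954771

m = k² = 0.127950005401
D = 1 − m·sn²u·sn²v = 0.9213859144310587
sn(u+v) = (sn u·cn v·dn v + sn v·cn u·dn u)/D = -0.7659069472812144/0.9213859144310587 = -0.8312553244903357
cn(u+v) = (cn u·cn v − sn u·sn v·dn u·dn v)/D = 0.5121899563817407/0.9213859144310587 = 0.5558908035814829
dn(u+v) = (dn u·dn v − m·sn u·sn v·cn u·cn v)/D = 0.8797129128152372/0.9213859144310587 = 0.9547713927865352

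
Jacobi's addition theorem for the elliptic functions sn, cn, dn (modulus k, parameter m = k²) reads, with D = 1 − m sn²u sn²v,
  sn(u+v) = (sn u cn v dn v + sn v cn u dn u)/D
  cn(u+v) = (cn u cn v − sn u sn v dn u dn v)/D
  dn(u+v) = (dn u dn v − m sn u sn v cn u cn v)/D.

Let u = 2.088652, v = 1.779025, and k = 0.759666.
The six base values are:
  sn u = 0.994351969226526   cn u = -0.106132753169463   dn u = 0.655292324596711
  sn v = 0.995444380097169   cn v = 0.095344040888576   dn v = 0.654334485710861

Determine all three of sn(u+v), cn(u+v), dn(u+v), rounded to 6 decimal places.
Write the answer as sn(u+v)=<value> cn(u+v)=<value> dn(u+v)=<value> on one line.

sn(u+v)=-0.016559 cn(u+v)=-0.999863 dn(u+v)=0.999921

m = k² = 0.577092431556
D = 1 − m·sn²u·sn²v = 0.4345949890600864
sn(u+v) = (sn u·cn v·dn v + sn v·cn u·dn u)/D = -0.007196613521554608/0.4345949890600864 = -0.01655935687873202
cn(u+v) = (cn u·cn v − sn u·sn v·dn u·dn v)/D = -0.4345353993289362/0.4345949890600864 = -0.9998628844495443
dn(u+v) = (dn u·dn v − m·sn u·sn v·cn u·cn v)/D = 0.4345606012743747/0.4345949890600864 = 0.9999208739479807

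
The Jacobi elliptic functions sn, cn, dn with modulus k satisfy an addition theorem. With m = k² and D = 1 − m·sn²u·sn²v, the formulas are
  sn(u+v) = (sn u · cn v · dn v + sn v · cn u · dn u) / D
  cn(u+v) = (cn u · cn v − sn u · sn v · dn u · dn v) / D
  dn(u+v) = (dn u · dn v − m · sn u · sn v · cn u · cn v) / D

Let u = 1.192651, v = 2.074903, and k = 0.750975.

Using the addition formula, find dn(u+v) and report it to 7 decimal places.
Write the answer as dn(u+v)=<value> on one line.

sn u = 0.878695252146589, cn u = 0.4773831310960226, dn u = 0.7513726137823228
sn v = 0.9942216616873756, cn v = -0.1073465762453261, dn v = 0.6652332390353516
m = k² = 0.563963450625
D = 1 − m·sn²u·sn²v = 0.5695784957480184
dn(u+v) = (dn u·dn v − m·sn u·sn v·cn u·cn v)/D = 0.52508608087444/0.5695784957480184 = 0.9218853675029511

dn(u+v)=0.9218854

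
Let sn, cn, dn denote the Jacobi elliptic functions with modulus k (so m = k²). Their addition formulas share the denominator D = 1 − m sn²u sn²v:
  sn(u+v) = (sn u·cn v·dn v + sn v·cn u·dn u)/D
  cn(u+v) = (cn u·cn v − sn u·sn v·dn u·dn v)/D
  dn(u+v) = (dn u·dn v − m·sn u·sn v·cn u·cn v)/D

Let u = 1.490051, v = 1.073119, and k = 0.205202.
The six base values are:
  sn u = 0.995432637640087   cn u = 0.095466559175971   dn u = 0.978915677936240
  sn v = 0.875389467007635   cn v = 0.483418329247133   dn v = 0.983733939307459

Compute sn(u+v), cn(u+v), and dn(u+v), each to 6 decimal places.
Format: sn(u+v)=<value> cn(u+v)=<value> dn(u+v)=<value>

m = k² = 0.042107860804
D = 1 − m·sn²u·sn²v = 0.9680265452835043
sn(u+v) = (sn u·cn v·dn v + sn v·cn u·dn u)/D = 0.5551913799736939/0.9680265452835043 = 0.5735290862412207
cn(u+v) = (cn u·cn v − sn u·sn v·dn u·dn v)/D = -0.7929930163478251/0.9680265452835043 = -0.8191851971534339
dn(u+v) = (dn u·dn v − m·sn u·sn v·cn u·cn v)/D = 0.9612992104228913/0.9680265452835043 = 0.9930504644801421

sn(u+v)=0.573529 cn(u+v)=-0.819185 dn(u+v)=0.993050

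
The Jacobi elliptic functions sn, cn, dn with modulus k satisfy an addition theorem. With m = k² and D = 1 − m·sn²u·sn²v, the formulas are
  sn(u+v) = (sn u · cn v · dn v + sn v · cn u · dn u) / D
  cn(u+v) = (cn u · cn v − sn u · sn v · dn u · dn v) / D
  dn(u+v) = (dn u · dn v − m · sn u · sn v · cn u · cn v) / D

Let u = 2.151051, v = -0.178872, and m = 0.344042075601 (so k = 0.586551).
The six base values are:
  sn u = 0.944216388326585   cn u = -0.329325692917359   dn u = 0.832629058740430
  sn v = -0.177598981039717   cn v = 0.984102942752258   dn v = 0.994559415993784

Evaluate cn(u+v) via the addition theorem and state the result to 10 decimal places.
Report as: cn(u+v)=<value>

m = k² = 0.344042075601
D = 1 − m·sn²u·sn²v = 0.9903253432266528
cn(u+v) = (cn u·cn v − sn u·sn v·dn u·dn v)/D = -0.185224903148578/0.9903253432266528 = -0.1870343967418656

cn(u+v)=-0.1870343967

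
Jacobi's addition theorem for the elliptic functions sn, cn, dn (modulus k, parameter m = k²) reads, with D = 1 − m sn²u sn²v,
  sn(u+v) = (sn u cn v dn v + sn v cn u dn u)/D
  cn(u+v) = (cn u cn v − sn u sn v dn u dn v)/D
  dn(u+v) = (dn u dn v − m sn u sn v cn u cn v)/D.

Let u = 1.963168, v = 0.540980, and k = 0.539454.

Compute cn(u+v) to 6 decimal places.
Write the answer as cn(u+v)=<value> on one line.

cn(u+v)=-0.635538

sn u = 0.9769850124822049, cn u = -0.2133079590290664, dn u = 0.8498414252426071
sn v = 0.5087753796970256, cn v = 0.8608993048052411, dn v = 0.9615982564784761
m = k² = 0.291010618116
D = 1 − m·sn²u·sn²v = 0.9280986884479224
cn(u+v) = (cn u·cn v − sn u·sn v·dn u·dn v)/D = -0.5898419427179952/0.9280986884479224 = -0.6355379552409447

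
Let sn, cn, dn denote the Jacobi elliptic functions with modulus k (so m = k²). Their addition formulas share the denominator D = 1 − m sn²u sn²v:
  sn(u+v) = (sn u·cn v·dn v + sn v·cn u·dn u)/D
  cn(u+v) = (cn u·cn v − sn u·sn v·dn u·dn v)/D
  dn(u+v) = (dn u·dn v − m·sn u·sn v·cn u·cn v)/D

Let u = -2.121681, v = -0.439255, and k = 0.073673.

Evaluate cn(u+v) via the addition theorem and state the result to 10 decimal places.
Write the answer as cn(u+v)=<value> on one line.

sn u = -0.8538827900741107, cn u = -0.5204653502542242, dn u = 0.9980193235101734
sn v = -0.4251985476843468, cn v = 0.9051001022246778, dn v = 0.999509231317531
m = k² = 0.005427710929
D = 1 − m·sn²u·sn²v = 0.9992845211904912
cn(u+v) = (cn u·cn v − sn u·sn v·dn u·dn v)/D = -0.8332460099628261/0.9992845211904912 = -0.8338426066783701

cn(u+v)=-0.8338426067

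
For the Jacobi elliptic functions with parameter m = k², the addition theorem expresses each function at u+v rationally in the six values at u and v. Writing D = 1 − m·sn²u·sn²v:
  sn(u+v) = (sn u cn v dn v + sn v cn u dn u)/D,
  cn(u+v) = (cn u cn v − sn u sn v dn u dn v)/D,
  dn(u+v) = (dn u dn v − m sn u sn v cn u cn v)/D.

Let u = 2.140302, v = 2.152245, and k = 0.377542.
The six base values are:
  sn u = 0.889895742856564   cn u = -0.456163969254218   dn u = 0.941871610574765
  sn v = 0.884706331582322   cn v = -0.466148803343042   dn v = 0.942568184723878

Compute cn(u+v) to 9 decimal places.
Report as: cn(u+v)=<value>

m = k² = 0.142537961764
D = 1 − m·sn²u·sn²v = 0.911649894303832
cn(u+v) = (cn u·cn v − sn u·sn v·dn u·dn v)/D = -0.4863043020202577/0.911649894303832 = -0.5334331798410582

cn(u+v)=-0.533433180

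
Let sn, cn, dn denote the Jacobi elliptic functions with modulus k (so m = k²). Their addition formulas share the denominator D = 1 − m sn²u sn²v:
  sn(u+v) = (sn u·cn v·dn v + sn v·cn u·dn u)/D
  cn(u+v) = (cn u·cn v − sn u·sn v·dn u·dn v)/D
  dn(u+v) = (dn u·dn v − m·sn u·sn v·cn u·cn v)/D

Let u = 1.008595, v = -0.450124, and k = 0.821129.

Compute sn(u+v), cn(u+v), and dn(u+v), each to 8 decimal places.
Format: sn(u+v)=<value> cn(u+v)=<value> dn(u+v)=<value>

sn(u+v)=0.51433097 cn(u+v)=0.85759178 dn(u+v)=0.90644118

sn u = 0.7928779438816675, cn u = 0.6093804772931107, dn u = 0.759030494568228
sn v = -0.4262458587927422, cn v = 0.9046073556311808, dn v = 0.9367486402139693
m = k² = 0.674252834641
D = 1 − m·sn²u·sn²v = 0.9229884614309371
sn(u+v) = (sn u·cn v·dn v + sn v·cn u·dn u)/D = 0.4747215485414931/0.9229884614309371 = 0.5143309676976003
cn(u+v) = (cn u·cn v − sn u·sn v·dn u·dn v)/D = 0.7915473146218204/0.9229884614309371 = 0.8575917768188137
dn(u+v) = (dn u·dn v − m·sn u·sn v·cn u·cn v)/D = 0.836634753755414/0.9229884614309371 = 0.9064411839540808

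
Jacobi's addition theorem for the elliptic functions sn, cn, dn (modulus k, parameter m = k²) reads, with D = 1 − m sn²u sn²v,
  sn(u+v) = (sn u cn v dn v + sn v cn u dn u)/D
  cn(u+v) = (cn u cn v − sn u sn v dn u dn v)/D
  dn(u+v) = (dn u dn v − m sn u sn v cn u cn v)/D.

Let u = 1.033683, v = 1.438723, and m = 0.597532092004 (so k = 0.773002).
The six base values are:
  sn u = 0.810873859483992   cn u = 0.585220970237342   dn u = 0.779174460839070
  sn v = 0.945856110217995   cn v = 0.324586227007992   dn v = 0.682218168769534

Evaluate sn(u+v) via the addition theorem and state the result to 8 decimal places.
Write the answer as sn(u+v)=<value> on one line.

sn(u+v)=0.94194818

m = k² = 0.597532092004
D = 1 − m·sn²u·sn²v = 0.6485059459574447
sn(u+v) = (sn u·cn v·dn v + sn v·cn u·dn u)/D = 0.6108589927024475/0.6485059459574447 = 0.9419481756648881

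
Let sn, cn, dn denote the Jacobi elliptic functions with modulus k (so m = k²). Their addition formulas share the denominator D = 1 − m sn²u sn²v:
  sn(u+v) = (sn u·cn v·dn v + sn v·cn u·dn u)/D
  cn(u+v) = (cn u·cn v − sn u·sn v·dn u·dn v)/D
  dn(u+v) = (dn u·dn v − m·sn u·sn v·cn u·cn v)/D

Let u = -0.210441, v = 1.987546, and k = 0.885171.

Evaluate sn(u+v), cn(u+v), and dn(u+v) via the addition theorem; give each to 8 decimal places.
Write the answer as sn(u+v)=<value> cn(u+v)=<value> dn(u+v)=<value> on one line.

sn u = -0.2077133445185591, cn u = 0.9781897395234292, dn u = 0.9829520984669566
sn v = 0.9940057152887448, cn v = 0.1093281206886447, dn v = 0.4752236564924866
m = k² = 0.783527699241
D = 1 − m·sn²u·sn²v = 0.9665988888645624
sn(u+v) = (sn u·cn v·dn v + sn v·cn u·dn u)/D = 0.9449582594944045/0.9665988888645624 = 0.977611572266984
cn(u+v) = (cn u·cn v − sn u·sn v·dn u·dn v)/D = 0.2033895271824785/0.9665988888645624 = 0.2104177125854083
dn(u+v) = (dn u·dn v − m·sn u·sn v·cn u·cn v)/D = 0.4844227483576406/0.9665988888645624 = 0.5011621200254834

sn(u+v)=0.97761157 cn(u+v)=0.21041771 dn(u+v)=0.50116212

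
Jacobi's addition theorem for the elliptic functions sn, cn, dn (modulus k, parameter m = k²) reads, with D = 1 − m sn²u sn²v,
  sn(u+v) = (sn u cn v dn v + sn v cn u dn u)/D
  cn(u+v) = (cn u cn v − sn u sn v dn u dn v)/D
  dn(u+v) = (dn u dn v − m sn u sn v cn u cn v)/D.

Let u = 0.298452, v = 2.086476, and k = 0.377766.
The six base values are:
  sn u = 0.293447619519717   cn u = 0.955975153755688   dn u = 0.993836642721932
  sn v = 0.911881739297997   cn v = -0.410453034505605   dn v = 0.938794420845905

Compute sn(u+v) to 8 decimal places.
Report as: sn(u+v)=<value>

m = k² = 0.142707150756
D = 1 − m·sn²u·sn²v = 0.989781575164131
sn(u+v) = (sn u·cn v·dn v + sn v·cn u·dn u)/D = 0.7532889935521285/0.989781575164131 = 0.7610658881250785

sn(u+v)=0.76106589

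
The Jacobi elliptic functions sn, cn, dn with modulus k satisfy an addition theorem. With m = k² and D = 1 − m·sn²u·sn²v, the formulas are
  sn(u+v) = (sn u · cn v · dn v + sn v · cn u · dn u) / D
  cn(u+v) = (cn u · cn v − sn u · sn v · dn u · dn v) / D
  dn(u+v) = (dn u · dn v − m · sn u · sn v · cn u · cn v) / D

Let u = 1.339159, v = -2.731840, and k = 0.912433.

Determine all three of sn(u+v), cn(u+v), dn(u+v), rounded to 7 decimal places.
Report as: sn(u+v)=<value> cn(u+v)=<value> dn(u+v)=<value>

sn u = 0.8935464177432434, cn u = 0.4489708223684665, dn u = 0.5790370371303916
sn v = -0.986498483605692, cn v = -0.1637703936725753, dn v = 0.4356549086730895
m = k² = 0.832533979489
D = 1 − m·sn²u·sn²v = 0.3531120695444913
sn(u+v) = (sn u·cn v·dn v + sn v·cn u·dn u)/D = -0.3202129277548067/0.3531120695444913 = -0.9068308771429875
cn(u+v) = (cn u·cn v − sn u·sn v·dn u·dn v)/D = 0.1488348566589448/0.3531120695444913 = 0.421494674058973
dn(u+v) = (dn u·dn v − m·sn u·sn v·cn u·cn v)/D = 0.1983006905545975/0.3531120695444913 = 0.5615800411761685

sn(u+v)=-0.9068309 cn(u+v)=0.4214947 dn(u+v)=0.5615800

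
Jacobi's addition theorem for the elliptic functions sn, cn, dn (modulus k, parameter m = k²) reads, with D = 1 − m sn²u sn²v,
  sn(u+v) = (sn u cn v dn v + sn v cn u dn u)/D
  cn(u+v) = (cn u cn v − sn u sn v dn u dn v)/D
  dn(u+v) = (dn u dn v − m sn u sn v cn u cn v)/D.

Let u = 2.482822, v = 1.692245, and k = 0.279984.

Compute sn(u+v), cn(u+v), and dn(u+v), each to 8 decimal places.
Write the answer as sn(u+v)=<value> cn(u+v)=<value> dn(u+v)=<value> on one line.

sn(u+v)=-0.81873219 cn(u+v)=-0.57417559 dn(u+v)=0.97337184

sn u = 0.658456576238157, cn u = -0.7526187196773172, dn u = 0.9828592898829079
sn v = 0.9963326805589676, cn v = -0.08556395064618161, dn v = 0.9603035329605891
m = k² = 0.078391040256
D = 1 − m·sn²u·sn²v = 0.966261213493757
sn(u+v) = (sn u·cn v·dn v + sn v·cn u·dn u)/D = -0.7911091583143125/0.966261213493757 = -0.8187321888393524
cn(u+v) = (cn u·cn v − sn u·sn v·dn u·dn v)/D = -0.5548035979818876/0.966261213493757 = -0.5741755854774069
dn(u+v) = (dn u·dn v − m·sn u·sn v·cn u·cn v)/D = 0.9405314508736283/0.966261213493757 = 0.9733718354200554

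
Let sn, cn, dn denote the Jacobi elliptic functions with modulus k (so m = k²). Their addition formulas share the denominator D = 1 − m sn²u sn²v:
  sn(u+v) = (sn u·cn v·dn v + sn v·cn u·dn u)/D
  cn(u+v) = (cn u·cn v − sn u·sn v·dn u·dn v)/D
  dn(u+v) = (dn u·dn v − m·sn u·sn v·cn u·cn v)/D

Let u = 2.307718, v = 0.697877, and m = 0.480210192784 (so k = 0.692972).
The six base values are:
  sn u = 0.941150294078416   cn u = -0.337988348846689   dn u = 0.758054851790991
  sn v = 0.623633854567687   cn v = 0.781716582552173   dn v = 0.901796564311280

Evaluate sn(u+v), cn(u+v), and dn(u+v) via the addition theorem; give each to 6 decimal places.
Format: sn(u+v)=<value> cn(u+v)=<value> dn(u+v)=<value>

sn(u+v)=0.603519 cn(u+v)=-0.797349 dn(u+v)=0.908345

m = k² = 0.480210192784
D = 1 − m·sn²u·sn²v = 0.8345721196637821
sn(u+v) = (sn u·cn v·dn v + sn v·cn u·dn u)/D = 0.5036797256230398/0.8345721196637821 = 0.6035185141650233
cn(u+v) = (cn u·cn v − sn u·sn v·dn u·dn v)/D = -0.6654452320938197/0.8345721196637821 = -0.7973489844854903
dn(u+v) = (dn u·dn v − m·sn u·sn v·cn u·cn v)/D = 0.7580795015989145/0.8345721196637821 = 0.9083451073159697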